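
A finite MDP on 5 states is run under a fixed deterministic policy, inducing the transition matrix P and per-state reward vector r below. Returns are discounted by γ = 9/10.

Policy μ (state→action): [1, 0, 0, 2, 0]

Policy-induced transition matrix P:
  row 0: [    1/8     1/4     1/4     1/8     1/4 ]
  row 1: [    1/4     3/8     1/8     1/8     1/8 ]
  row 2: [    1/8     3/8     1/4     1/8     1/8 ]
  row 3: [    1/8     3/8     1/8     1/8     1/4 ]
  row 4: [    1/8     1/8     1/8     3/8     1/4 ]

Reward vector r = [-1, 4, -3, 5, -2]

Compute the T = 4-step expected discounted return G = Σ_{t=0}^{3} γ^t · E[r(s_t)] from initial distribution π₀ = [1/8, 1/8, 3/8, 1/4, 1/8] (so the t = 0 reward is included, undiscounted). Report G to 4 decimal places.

G = 2.7891

t=0: π = [0.1250, 0.1250, 0.3750, 0.2500, 0.1250], E[r] = 0.2500, γ^t·E[r] = 0.250000, running G = 0.250000
t=1: π = [0.1406, 0.3281, 0.1875, 0.1563, 0.1875], E[r] = 1.0156, γ^t·E[r] = 0.914063, running G = 1.164063
t=2: π = [0.1660, 0.3105, 0.1660, 0.1719, 0.1855], E[r] = 1.0664, γ^t·E[r] = 0.863789, running G = 2.027852
t=3: π = [0.1638, 0.3079, 0.1665, 0.1714, 0.1904], E[r] = 1.0442, γ^t·E[r] = 0.761214, running G = 2.789066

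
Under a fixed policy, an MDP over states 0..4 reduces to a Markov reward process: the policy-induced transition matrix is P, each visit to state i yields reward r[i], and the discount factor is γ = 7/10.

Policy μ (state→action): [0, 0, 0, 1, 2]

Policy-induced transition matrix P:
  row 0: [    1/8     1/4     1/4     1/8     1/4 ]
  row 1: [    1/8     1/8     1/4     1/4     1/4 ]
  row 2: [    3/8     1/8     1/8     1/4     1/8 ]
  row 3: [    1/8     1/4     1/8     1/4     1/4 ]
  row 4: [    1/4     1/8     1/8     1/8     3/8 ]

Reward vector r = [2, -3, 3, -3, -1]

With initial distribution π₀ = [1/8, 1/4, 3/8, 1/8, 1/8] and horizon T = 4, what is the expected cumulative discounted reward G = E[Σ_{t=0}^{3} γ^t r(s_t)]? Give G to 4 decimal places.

G = -0.5087

t=0: π = [0.1250, 0.2500, 0.3750, 0.1250, 0.1250], E[r] = 0.1250, γ^t·E[r] = 0.125000, running G = 0.125000
t=1: π = [0.2344, 0.1563, 0.1719, 0.2188, 0.2188], E[r] = -0.3594, γ^t·E[r] = -0.251563, running G = -0.126563
t=2: π = [0.1953, 0.1816, 0.1738, 0.1934, 0.2559], E[r] = -0.4688, γ^t·E[r] = -0.229688, running G = -0.356250
t=3: π = [0.2004, 0.1736, 0.1721, 0.1936, 0.2603], E[r] = -0.4446, γ^t·E[r] = -0.152491, running G = -0.508741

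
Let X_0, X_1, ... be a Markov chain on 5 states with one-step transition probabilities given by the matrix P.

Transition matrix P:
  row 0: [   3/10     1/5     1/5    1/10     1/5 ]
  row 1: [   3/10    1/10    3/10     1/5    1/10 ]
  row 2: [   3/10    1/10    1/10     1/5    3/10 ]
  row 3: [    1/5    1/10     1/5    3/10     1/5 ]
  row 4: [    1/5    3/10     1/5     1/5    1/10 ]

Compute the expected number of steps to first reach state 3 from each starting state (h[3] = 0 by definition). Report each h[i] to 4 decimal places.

h = [6.4015, 5.8239, 5.8144, 0.0000, 5.7670]

First-step conditioning: h[3] = 0; for i ≠ 3, h[i] = 1 + Σ_k P[i][k]·h[k].
  h[0] = 1 + 3/10·h[0] + 1/5·h[1] + 1/5·h[2] + 1/5·h[4]
  h[1] = 1 + 3/10·h[0] + 1/10·h[1] + 3/10·h[2] + 1/10·h[4]
  h[2] = 1 + 3/10·h[0] + 1/10·h[1] + 1/10·h[2] + 3/10·h[4]
  h[4] = 1 + 1/5·h[0] + 3/10·h[1] + 1/5·h[2] + 1/10·h[4]
Solving the 4×4 linear system over states ≠ 3 gives exactly h = [845/132, 1025/176, 1535/264, 0, 1015/176] (h[3] = 0 is the target).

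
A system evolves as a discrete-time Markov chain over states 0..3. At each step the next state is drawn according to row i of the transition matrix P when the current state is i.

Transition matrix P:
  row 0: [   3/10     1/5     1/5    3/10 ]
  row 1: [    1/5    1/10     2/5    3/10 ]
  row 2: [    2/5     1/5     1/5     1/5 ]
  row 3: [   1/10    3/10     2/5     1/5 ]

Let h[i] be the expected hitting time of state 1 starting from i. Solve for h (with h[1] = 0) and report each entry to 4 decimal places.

h = [4.4444, 0.0000, 4.4841, 4.0476]

First-step conditioning: h[1] = 0; for i ≠ 1, h[i] = 1 + Σ_k P[i][k]·h[k].
  h[0] = 1 + 3/10·h[0] + 1/5·h[2] + 3/10·h[3]
  h[2] = 1 + 2/5·h[0] + 1/5·h[2] + 1/5·h[3]
  h[3] = 1 + 1/10·h[0] + 2/5·h[2] + 1/5·h[3]
Solving the 3×3 linear system over states ≠ 1 gives exactly h = [40/9, 0, 565/126, 85/21] (h[1] = 0 is the target).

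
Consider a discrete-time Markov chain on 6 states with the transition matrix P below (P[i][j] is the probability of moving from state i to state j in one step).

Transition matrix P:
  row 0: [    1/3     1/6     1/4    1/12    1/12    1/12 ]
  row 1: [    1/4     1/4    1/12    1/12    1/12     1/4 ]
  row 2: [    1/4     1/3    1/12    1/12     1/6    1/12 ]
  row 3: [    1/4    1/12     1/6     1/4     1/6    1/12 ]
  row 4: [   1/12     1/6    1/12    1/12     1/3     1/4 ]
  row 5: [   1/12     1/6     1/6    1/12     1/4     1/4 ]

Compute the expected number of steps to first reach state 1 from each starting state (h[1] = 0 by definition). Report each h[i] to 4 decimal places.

h = [5.3424, 0.0000, 4.5929, 5.9708, 5.5342, 5.4557]

First-step conditioning: h[1] = 0; for i ≠ 1, h[i] = 1 + Σ_k P[i][k]·h[k].
  h[0] = 1 + 1/3·h[0] + 1/4·h[2] + 1/12·h[3] + 1/12·h[4] + 1/12·h[5]
  h[2] = 1 + 1/4·h[0] + 1/12·h[2] + 1/12·h[3] + 1/6·h[4] + 1/12·h[5]
  h[3] = 1 + 1/4·h[0] + 1/6·h[2] + 1/4·h[3] + 1/6·h[4] + 1/12·h[5]
  h[4] = 1 + 1/12·h[0] + 1/12·h[2] + 1/12·h[3] + 1/3·h[4] + 1/4·h[5]
  h[5] = 1 + 1/12·h[0] + 1/6·h[2] + 1/12·h[3] + 1/4·h[4] + 1/4·h[5]
Solving the 5×5 linear system over states ≠ 1 gives exactly h = [73560/13769, 0, 63240/13769, 82212/13769, 76200/13769, 75120/13769] (h[1] = 0 is the target).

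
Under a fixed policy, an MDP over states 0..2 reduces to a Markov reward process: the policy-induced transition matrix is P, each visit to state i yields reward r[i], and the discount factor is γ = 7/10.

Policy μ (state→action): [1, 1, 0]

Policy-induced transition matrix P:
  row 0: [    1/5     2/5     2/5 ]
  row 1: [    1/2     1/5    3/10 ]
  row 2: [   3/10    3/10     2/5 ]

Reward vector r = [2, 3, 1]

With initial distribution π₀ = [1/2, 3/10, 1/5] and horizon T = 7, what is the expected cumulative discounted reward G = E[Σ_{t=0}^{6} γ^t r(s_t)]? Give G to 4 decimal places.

t=0: π = [0.5000, 0.3000, 0.2000], E[r] = 2.1000, γ^t·E[r] = 2.100000, running G = 2.100000
t=1: π = [0.3100, 0.3200, 0.3700], E[r] = 1.9500, γ^t·E[r] = 1.365000, running G = 3.465000
t=2: π = [0.3330, 0.2990, 0.3680], E[r] = 1.9310, γ^t·E[r] = 0.946190, running G = 4.411190
t=3: π = [0.3265, 0.3034, 0.3701], E[r] = 1.9333, γ^t·E[r] = 0.663122, running G = 5.074312
t=4: π = [0.3280, 0.3023, 0.3697], E[r] = 1.9327, γ^t·E[r] = 0.464029, running G = 5.538341
t=5: π = [0.3277, 0.3026, 0.3698], E[r] = 1.9328, γ^t·E[r] = 0.324846, running G = 5.863187
t=6: π = [0.3277, 0.3025, 0.3697], E[r] = 1.9328, γ^t·E[r] = 0.227388, running G = 6.090575

G = 6.0906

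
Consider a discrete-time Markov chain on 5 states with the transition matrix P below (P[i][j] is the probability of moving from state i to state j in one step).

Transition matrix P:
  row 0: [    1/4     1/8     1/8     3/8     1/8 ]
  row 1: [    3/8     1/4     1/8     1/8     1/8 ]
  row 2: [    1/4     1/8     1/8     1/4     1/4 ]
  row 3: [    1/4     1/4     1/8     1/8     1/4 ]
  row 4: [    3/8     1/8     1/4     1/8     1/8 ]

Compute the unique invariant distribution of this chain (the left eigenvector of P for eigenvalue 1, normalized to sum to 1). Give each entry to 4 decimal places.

Balance equations π_j = Σ_i π_i·P[i][j]:
  π_0 = 1/4·π_0 + 3/8·π_1 + 1/4·π_2 + 1/4·π_3 + 3/8·π_4
  π_1 = 1/8·π_0 + 1/4·π_1 + 1/8·π_2 + 1/4·π_3 + 1/8·π_4
  π_2 = 1/8·π_0 + 1/8·π_1 + 1/8·π_2 + 1/8·π_3 + 1/4·π_4
  π_3 = 3/8·π_0 + 1/8·π_1 + 1/4·π_2 + 1/8·π_3 + 1/8·π_4
  normalize: π_0 + π_1 + π_2 + π_3 + π_4 = 1
Solving the linear system gives exactly π = [1364/4655, 809/4655, 681/4655, 144/665, 793/4655].

π = [0.2930, 0.1738, 0.1463, 0.2165, 0.1704]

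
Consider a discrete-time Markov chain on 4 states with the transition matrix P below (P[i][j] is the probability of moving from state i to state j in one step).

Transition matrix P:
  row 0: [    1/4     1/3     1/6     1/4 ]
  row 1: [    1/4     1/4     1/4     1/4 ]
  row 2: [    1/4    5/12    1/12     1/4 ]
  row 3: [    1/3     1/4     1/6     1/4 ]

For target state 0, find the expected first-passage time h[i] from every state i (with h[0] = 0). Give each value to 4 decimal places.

h = [0.0000, 3.6923, 3.6923, 3.3846]

First-step conditioning: h[0] = 0; for i ≠ 0, h[i] = 1 + Σ_k P[i][k]·h[k].
  h[1] = 1 + 1/4·h[1] + 1/4·h[2] + 1/4·h[3]
  h[2] = 1 + 5/12·h[1] + 1/12·h[2] + 1/4·h[3]
  h[3] = 1 + 1/4·h[1] + 1/6·h[2] + 1/4·h[3]
Solving the 3×3 linear system over states ≠ 0 gives exactly h = [0, 48/13, 48/13, 44/13] (h[0] = 0 is the target).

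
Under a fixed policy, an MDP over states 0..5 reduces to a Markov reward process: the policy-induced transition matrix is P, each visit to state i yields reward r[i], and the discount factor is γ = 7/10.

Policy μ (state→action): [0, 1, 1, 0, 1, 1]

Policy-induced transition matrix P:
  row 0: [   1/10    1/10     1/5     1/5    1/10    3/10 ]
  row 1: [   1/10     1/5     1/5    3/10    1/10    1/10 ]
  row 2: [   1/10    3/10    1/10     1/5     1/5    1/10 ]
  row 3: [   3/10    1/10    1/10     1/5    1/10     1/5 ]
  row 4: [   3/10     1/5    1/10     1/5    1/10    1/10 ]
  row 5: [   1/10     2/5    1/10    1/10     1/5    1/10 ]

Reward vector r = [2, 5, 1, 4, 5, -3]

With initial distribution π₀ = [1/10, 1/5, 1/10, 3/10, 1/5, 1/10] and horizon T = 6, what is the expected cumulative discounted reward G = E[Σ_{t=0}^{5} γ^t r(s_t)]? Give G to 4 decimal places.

t=0: π = [0.1000, 0.2000, 0.1000, 0.3000, 0.2000, 0.1000], E[r] = 3.2000, γ^t·E[r] = 3.200000, running G = 3.200000
t=1: π = [0.2000, 0.1900, 0.1300, 0.2100, 0.1200, 0.1500], E[r] = 2.4700, γ^t·E[r] = 1.729000, running G = 4.929000
t=2: π = [0.1660, 0.2020, 0.1390, 0.2040, 0.1280, 0.1610], E[r] = 2.4540, γ^t·E[r] = 1.202460, running G = 6.131460
t=3: π = [0.1664, 0.2091, 0.1368, 0.2041, 0.1300, 0.1536], E[r] = 2.5207, γ^t·E[r] = 0.864600, running G = 6.996060
t=4: π = [0.1668, 0.2074, 0.1376, 0.2056, 0.1290, 0.1537], E[r] = 2.5143, γ^t·E[r] = 0.603676, running G = 7.599736
t=5: π = [0.1669, 0.2073, 0.1374, 0.2054, 0.1291, 0.1539], E[r] = 2.5129, γ^t·E[r] = 0.422336, running G = 8.022073

G = 8.0221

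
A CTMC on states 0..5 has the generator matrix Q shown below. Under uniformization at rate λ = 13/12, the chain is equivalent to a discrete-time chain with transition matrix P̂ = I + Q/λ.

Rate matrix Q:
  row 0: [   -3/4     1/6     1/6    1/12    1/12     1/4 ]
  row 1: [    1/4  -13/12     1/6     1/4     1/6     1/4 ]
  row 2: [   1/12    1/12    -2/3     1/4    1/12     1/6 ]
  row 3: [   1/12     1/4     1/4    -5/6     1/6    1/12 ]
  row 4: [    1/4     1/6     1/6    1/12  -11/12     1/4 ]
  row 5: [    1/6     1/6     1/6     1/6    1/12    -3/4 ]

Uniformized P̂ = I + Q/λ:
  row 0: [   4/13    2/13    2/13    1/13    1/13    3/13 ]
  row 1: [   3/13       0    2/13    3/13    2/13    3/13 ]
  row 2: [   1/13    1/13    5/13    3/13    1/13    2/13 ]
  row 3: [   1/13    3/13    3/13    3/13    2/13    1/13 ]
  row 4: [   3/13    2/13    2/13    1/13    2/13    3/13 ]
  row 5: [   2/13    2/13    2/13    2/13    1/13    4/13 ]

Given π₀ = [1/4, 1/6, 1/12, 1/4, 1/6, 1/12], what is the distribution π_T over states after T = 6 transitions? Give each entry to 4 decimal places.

π = [0.1681, 0.1304, 0.2172, 0.1725, 0.1086, 0.2032]

t=0: π = [0.2500, 0.1667, 0.0833, 0.2500, 0.1667, 0.0833]
t=1: π = [0.1923, 0.1410, 0.1923, 0.1603, 0.1218, 0.1923]
t=2: π = [0.1765, 0.1297, 0.2106, 0.1677, 0.1095, 0.2061]
t=3: π = [0.1703, 0.1306, 0.2153, 0.1709, 0.1082, 0.2046]
t=4: π = [0.1687, 0.1303, 0.2167, 0.1722, 0.1084, 0.2037]
t=5: π = [0.1683, 0.1304, 0.2171, 0.1725, 0.1085, 0.2033]
t=6: π = [0.1681, 0.1304, 0.2172, 0.1725, 0.1086, 0.2032]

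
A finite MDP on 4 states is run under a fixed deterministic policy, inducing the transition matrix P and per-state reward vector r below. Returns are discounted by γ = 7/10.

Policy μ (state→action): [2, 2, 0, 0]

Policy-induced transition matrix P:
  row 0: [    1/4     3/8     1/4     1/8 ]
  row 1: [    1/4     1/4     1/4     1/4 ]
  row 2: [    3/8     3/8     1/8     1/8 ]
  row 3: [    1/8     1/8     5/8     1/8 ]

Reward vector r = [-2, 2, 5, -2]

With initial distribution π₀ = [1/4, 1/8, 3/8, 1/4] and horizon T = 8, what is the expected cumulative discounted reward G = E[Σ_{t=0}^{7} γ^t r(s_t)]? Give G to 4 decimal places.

t=0: π = [0.2500, 0.1250, 0.3750, 0.2500], E[r] = 1.1250, γ^t·E[r] = 1.125000, running G = 1.125000
t=1: π = [0.2656, 0.2969, 0.2969, 0.1406], E[r] = 1.2656, γ^t·E[r] = 0.885938, running G = 2.010938
t=2: π = [0.2695, 0.3027, 0.2656, 0.1621], E[r] = 1.0703, γ^t·E[r] = 0.524453, running G = 2.535391
t=3: π = [0.2629, 0.2966, 0.2776, 0.1628], E[r] = 1.1296, γ^t·E[r] = 0.387466, running G = 2.922857
t=4: π = [0.2643, 0.2972, 0.2764, 0.1621], E[r] = 1.1234, γ^t·E[r] = 0.269731, running G = 3.192588
t=5: π = [0.2643, 0.2973, 0.2762, 0.1622], E[r] = 1.1230, γ^t·E[r] = 0.188734, running G = 3.381323
t=6: π = [0.2643, 0.2973, 0.2763, 0.1622], E[r] = 1.1231, γ^t·E[r] = 0.132135, running G = 3.513457
t=7: π = [0.2643, 0.2973, 0.2763, 0.1622], E[r] = 1.1231, γ^t·E[r] = 0.092495, running G = 3.605952

G = 3.6060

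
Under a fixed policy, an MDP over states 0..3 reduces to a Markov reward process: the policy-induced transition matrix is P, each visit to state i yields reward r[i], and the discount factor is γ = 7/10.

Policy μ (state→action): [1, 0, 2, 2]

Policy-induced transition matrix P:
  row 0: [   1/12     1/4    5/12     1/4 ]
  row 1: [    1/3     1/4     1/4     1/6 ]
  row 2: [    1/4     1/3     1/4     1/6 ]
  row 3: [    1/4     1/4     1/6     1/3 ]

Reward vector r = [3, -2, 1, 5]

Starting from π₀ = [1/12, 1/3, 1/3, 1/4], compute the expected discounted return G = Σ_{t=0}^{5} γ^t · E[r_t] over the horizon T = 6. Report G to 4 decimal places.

G = 4.1720

t=0: π = [0.0833, 0.3333, 0.3333, 0.2500], E[r] = 1.1667, γ^t·E[r] = 1.166667, running G = 1.166667
t=1: π = [0.2639, 0.2778, 0.2431, 0.2153], E[r] = 1.5556, γ^t·E[r] = 1.088889, running G = 2.255556
t=2: π = [0.2292, 0.2703, 0.2760, 0.2245], E[r] = 1.5457, γ^t·E[r] = 0.757402, running G = 3.012957
t=3: π = [0.2343, 0.2730, 0.2695, 0.2232], E[r] = 1.5424, γ^t·E[r] = 0.529040, running G = 3.541997
t=4: π = [0.2337, 0.2725, 0.2705, 0.2234], E[r] = 1.5436, γ^t·E[r] = 0.370615, running G = 3.912612
t=5: π = [0.2338, 0.2725, 0.2703, 0.2234], E[r] = 1.5434, γ^t·E[r] = 0.259398, running G = 4.172010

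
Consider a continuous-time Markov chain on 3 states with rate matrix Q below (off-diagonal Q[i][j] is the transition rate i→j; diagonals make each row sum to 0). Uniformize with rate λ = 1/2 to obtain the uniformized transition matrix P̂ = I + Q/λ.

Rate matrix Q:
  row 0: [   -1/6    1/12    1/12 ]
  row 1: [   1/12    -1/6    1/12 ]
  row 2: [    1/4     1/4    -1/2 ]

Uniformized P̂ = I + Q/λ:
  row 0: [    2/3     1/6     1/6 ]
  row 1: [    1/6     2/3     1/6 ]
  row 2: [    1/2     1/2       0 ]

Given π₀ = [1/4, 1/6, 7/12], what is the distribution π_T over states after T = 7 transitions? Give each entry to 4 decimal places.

t=0: π = [0.2500, 0.1667, 0.5833]
t=1: π = [0.4861, 0.4444, 0.0694]
t=2: π = [0.4329, 0.4120, 0.1551]
t=3: π = [0.4348, 0.4244, 0.1408]
t=4: π = [0.4310, 0.4258, 0.1432]
t=5: π = [0.4299, 0.4273, 0.1428]
t=6: π = [0.4292, 0.4279, 0.1429]
t=7: π = [0.4289, 0.4282, 0.1429]

π = [0.4289, 0.4282, 0.1429]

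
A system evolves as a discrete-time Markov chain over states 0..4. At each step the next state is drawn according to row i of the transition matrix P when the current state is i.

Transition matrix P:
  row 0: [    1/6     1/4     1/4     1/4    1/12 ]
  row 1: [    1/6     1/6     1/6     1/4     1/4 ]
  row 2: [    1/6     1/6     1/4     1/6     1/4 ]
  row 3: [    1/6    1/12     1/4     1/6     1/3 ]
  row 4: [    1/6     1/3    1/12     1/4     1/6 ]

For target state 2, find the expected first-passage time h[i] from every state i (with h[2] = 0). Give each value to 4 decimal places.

First-step conditioning: h[2] = 0; for i ≠ 2, h[i] = 1 + Σ_k P[i][k]·h[k].
  h[0] = 1 + 1/6·h[0] + 1/4·h[1] + 1/4·h[3] + 1/12·h[4]
  h[1] = 1 + 1/6·h[0] + 1/6·h[1] + 1/4·h[3] + 1/4·h[4]
  h[3] = 1 + 1/6·h[0] + 1/12·h[1] + 1/6·h[3] + 1/3·h[4]
  h[4] = 1 + 1/6·h[0] + 1/3·h[1] + 1/4·h[3] + 1/6·h[4]
Solving the 4×4 linear system over states ≠ 2 gives exactly h = [1222/245, 1352/245, 0, 1256/245, 208/35] (h[2] = 0 is the target).

h = [4.9878, 5.5184, 0.0000, 5.1265, 5.9429]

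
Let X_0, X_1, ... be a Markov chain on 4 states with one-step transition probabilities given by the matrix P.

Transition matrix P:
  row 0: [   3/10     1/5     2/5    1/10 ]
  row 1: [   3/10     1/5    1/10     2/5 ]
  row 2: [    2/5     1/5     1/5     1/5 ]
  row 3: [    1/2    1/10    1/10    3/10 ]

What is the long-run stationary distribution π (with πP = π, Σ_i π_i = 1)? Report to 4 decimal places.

Balance equations π_j = Σ_i π_i·P[i][j]:
  π_0 = 3/10·π_0 + 3/10·π_1 + 2/5·π_2 + 1/2·π_3
  π_1 = 1/5·π_0 + 1/5·π_1 + 1/5·π_2 + 1/10·π_3
  π_2 = 2/5·π_0 + 1/10·π_1 + 1/5·π_2 + 1/10·π_3
  normalize: π_0 + π_1 + π_2 + π_3 = 1
Solving the linear system gives exactly π = [376/1023, 182/1023, 239/1023, 226/1023].

π = [0.3675, 0.1779, 0.2336, 0.2209]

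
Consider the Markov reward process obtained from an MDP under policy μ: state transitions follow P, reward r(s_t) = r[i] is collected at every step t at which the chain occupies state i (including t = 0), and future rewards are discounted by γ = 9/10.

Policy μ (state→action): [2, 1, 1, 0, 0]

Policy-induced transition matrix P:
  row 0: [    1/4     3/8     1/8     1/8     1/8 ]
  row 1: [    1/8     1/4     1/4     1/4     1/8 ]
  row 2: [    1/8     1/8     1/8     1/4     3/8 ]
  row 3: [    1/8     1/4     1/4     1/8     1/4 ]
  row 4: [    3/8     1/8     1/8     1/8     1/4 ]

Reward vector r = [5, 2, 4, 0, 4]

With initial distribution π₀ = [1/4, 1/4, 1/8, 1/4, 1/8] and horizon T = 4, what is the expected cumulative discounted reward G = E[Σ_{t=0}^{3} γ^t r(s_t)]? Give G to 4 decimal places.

t=0: π = [0.2500, 0.2500, 0.1250, 0.2500, 0.1250], E[r] = 2.7500, γ^t·E[r] = 2.750000, running G = 2.750000
t=1: π = [0.1875, 0.2500, 0.1875, 0.1719, 0.2031], E[r] = 3.0000, γ^t·E[r] = 2.700000, running G = 5.450000
t=2: π = [0.1992, 0.2246, 0.1777, 0.1797, 0.2188], E[r] = 3.0313, γ^t·E[r] = 2.455313, running G = 7.905313
t=3: π = [0.2046, 0.2253, 0.1755, 0.1753, 0.2192], E[r] = 3.0527, γ^t·E[r] = 2.225443, running G = 10.130756

G = 10.1308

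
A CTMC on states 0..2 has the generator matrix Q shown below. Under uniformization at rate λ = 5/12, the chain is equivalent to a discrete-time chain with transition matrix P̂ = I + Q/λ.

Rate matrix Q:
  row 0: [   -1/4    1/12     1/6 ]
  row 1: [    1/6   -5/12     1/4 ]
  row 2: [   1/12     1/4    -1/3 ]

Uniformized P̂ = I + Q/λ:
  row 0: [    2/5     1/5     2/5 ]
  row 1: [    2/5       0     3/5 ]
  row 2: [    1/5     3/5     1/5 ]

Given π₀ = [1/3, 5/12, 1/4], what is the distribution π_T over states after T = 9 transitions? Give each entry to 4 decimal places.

t=0: π = [0.3333, 0.4167, 0.2500]
t=1: π = [0.3500, 0.2167, 0.4333]
t=2: π = [0.3133, 0.3300, 0.3567]
t=3: π = [0.3287, 0.2767, 0.3947]
t=4: π = [0.3211, 0.3025, 0.3764]
t=5: π = [0.3247, 0.2901, 0.3852]
t=6: π = [0.3230, 0.2961, 0.3810]
t=7: π = [0.3238, 0.2932, 0.3830]
t=8: π = [0.3234, 0.2946, 0.3820]
t=9: π = [0.3236, 0.2939, 0.3825]

π = [0.3236, 0.2939, 0.3825]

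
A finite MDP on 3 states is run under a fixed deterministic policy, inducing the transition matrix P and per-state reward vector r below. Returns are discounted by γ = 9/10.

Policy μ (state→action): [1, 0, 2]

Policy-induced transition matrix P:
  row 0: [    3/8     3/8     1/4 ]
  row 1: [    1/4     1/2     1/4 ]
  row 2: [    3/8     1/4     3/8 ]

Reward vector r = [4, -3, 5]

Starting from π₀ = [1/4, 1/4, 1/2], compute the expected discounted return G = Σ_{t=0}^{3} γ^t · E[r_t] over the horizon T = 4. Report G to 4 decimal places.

G = 6.9450

t=0: π = [0.2500, 0.2500, 0.5000], E[r] = 2.7500, γ^t·E[r] = 2.750000, running G = 2.750000
t=1: π = [0.3438, 0.3438, 0.3125], E[r] = 1.9063, γ^t·E[r] = 1.715625, running G = 4.465625
t=2: π = [0.3320, 0.3789, 0.2891], E[r] = 1.6367, γ^t·E[r] = 1.325742, running G = 5.791367
t=3: π = [0.3276, 0.3862, 0.2861], E[r] = 1.5825, γ^t·E[r] = 1.153657, running G = 6.945024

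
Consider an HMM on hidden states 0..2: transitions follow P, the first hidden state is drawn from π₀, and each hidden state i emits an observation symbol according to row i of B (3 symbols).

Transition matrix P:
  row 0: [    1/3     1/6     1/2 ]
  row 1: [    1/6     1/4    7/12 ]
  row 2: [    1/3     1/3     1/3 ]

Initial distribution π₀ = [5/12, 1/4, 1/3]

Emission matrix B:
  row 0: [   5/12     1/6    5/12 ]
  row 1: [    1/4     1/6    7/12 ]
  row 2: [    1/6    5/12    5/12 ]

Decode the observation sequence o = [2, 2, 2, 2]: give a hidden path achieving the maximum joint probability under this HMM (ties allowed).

path = [0, 2, 1, 2]

t=0: δ = [1.736e-01, 1.458e-01, 1.389e-01]  (obs o_0=2)
t=1: δ = [2.411e-02, 2.701e-02, 3.617e-02]  ψ = [0, 2, 0]  (obs o_1=2)
t=2: δ = [5.023e-03, 7.033e-03, 6.564e-03]  ψ = [2, 2, 1]  (obs o_2=2)
t=3: δ = [9.117e-04, 1.276e-03, 1.709e-03]  ψ = [2, 2, 1]  (obs o_3=2)
backtrack: best end state = 2; path = [0, 2, 1, 2]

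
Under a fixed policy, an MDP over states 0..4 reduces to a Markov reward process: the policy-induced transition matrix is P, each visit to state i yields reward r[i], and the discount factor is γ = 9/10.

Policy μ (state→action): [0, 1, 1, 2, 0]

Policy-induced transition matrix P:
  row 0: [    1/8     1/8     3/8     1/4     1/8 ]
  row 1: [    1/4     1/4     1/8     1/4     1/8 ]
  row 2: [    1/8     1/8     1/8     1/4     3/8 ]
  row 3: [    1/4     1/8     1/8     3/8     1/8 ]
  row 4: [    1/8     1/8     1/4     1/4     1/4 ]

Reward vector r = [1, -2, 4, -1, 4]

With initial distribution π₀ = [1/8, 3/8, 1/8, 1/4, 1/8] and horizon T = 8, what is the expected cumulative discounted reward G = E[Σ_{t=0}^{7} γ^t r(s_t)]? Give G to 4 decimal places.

t=0: π = [0.1250, 0.3750, 0.1250, 0.2500, 0.1250], E[r] = 0.1250, γ^t·E[r] = 0.125000, running G = 0.125000
t=1: π = [0.2031, 0.1719, 0.1719, 0.2813, 0.1719], E[r] = 0.9531, γ^t·E[r] = 0.857813, running G = 0.982813
t=2: π = [0.1816, 0.1465, 0.1973, 0.2852, 0.1895], E[r] = 1.1504, γ^t·E[r] = 0.931816, running G = 1.914629
t=3: π = [0.1790, 0.1433, 0.1941, 0.2856, 0.1980], E[r] = 1.1750, γ^t·E[r] = 0.856611, running G = 2.771240
t=4: π = [0.1786, 0.1429, 0.1945, 0.2857, 0.1983], E[r] = 1.1781, γ^t·E[r] = 0.772972, running G = 3.544211
t=5: π = [0.1786, 0.1429, 0.1944, 0.2857, 0.1984], E[r] = 1.1785, γ^t·E[r] = 0.695902, running G = 4.240113
t=6: π = [0.1786, 0.1429, 0.1944, 0.2857, 0.1984], E[r] = 1.1786, γ^t·E[r] = 0.626338, running G = 4.866451
t=7: π = [0.1786, 0.1429, 0.1944, 0.2857, 0.1984], E[r] = 1.1786, γ^t·E[r] = 0.563707, running G = 5.430158

G = 5.4302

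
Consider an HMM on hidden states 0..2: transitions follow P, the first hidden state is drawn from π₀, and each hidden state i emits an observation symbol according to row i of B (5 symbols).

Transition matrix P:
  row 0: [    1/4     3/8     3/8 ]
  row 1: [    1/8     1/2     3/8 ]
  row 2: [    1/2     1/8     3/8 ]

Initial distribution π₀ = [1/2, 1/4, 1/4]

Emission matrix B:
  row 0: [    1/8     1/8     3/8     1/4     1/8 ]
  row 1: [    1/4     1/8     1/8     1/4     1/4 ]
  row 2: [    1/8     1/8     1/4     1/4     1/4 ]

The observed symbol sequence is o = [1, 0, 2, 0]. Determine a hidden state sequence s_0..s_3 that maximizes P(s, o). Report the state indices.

path = [0, 2, 0, 1]

t=0: δ = [6.250e-02, 3.125e-02, 3.125e-02]  (obs o_0=1)
t=1: δ = [1.953e-03, 5.859e-03, 2.930e-03]  ψ = [0, 0, 0]  (obs o_1=0)
t=2: δ = [5.493e-04, 3.662e-04, 5.493e-04]  ψ = [2, 1, 1]  (obs o_2=2)
t=3: δ = [3.433e-05, 5.150e-05, 2.575e-05]  ψ = [2, 0, 0]  (obs o_3=0)
backtrack: best end state = 1; path = [0, 2, 0, 1]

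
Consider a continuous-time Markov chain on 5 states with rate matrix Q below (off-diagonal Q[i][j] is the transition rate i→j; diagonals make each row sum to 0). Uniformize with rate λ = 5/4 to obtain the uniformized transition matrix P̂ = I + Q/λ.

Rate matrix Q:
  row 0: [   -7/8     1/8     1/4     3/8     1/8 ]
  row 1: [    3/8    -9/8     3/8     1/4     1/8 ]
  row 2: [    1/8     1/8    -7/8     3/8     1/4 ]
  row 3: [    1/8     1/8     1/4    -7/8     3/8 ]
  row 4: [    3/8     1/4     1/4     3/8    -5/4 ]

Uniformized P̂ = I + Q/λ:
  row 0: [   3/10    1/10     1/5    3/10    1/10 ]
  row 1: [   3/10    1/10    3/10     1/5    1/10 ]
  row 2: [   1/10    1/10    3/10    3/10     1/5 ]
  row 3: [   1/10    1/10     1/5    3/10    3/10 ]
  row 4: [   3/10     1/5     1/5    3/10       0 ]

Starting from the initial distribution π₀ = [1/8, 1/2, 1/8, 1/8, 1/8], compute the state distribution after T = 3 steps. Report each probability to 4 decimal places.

t=0: π = [0.1250, 0.5000, 0.1250, 0.1250, 0.1250]
t=1: π = [0.2500, 0.1125, 0.2625, 0.2500, 0.1250]
t=2: π = [0.1975, 0.1125, 0.2375, 0.2888, 0.1638]
t=3: π = [0.1948, 0.1164, 0.2350, 0.2888, 0.1651]

π = [0.1948, 0.1164, 0.2350, 0.2888, 0.1651]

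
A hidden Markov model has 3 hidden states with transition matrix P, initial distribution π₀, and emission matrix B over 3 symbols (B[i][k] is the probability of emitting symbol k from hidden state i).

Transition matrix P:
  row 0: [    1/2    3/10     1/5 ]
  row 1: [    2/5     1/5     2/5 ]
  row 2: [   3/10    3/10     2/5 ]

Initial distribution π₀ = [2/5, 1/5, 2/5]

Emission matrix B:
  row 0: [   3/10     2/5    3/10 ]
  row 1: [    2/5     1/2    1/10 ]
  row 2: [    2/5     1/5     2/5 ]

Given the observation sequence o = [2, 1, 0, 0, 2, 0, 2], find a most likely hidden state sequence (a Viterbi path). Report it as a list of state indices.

path = [2, 1, 2, 2, 2, 2, 2]

t=0: δ = [1.200e-01, 2.000e-02, 1.600e-01]  (obs o_0=2)
t=1: δ = [2.400e-02, 2.400e-02, 1.280e-02]  ψ = [0, 2, 2]  (obs o_1=1)
t=2: δ = [3.600e-03, 2.880e-03, 3.840e-03]  ψ = [0, 0, 1]  (obs o_2=0)
t=3: δ = [5.400e-04, 4.608e-04, 6.144e-04]  ψ = [0, 2, 2]  (obs o_3=0)
t=4: δ = [8.100e-05, 1.843e-05, 9.830e-05]  ψ = [0, 2, 2]  (obs o_4=2)
t=5: δ = [1.215e-05, 1.180e-05, 1.573e-05]  ψ = [0, 2, 2]  (obs o_5=0)
t=6: δ = [1.822e-06, 4.719e-07, 2.517e-06]  ψ = [0, 2, 2]  (obs o_6=2)
backtrack: best end state = 2; path = [2, 1, 2, 2, 2, 2, 2]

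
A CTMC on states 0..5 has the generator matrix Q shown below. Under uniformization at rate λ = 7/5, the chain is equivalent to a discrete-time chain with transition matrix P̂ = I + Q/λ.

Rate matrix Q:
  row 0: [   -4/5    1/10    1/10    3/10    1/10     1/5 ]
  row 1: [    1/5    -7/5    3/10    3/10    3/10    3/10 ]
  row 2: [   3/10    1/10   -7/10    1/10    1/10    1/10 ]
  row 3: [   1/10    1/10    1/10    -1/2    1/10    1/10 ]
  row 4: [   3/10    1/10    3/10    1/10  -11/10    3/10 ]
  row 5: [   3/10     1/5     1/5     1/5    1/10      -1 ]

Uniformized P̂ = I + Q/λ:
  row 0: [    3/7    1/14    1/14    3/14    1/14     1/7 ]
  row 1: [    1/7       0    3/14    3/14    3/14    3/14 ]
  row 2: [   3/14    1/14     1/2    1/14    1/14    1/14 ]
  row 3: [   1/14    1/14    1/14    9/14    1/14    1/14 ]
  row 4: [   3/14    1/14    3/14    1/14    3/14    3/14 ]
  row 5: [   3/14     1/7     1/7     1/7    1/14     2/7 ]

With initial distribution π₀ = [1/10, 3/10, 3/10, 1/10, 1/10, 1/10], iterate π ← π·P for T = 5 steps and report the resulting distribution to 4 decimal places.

t=0: π = [0.1000, 0.3000, 0.3000, 0.1000, 0.1000, 0.1000]
t=1: π = [0.2000, 0.0571, 0.2643, 0.1929, 0.1286, 0.1571]
t=2: π = [0.2255, 0.0786, 0.2224, 0.2296, 0.0980, 0.1459]
t=3: π = [0.2242, 0.0762, 0.2024, 0.2565, 0.0966, 0.1440]
t=4: π = [0.2202, 0.0763, 0.1932, 0.2712, 0.0961, 0.1430]
t=5: π = [0.2173, 0.0762, 0.1891, 0.2790, 0.0961, 0.1424]

π = [0.2173, 0.0762, 0.1891, 0.2790, 0.0961, 0.1424]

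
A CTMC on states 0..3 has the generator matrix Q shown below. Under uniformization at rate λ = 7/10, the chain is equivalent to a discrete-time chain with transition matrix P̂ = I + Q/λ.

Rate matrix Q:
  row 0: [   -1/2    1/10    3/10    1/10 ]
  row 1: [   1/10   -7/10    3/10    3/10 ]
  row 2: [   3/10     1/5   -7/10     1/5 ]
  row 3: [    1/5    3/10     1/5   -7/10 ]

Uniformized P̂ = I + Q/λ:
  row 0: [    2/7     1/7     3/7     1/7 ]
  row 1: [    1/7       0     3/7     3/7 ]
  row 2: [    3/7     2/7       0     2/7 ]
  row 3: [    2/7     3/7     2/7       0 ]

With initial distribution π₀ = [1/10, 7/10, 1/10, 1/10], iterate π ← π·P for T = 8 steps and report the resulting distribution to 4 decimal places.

π = [0.2955, 0.2136, 0.2779, 0.2130]

t=0: π = [0.1000, 0.7000, 0.1000, 0.1000]
t=1: π = [0.2000, 0.0857, 0.3714, 0.3429]
t=2: π = [0.3265, 0.2816, 0.2204, 0.1714]
t=3: π = [0.2770, 0.1831, 0.3096, 0.2303]
t=4: π = [0.3038, 0.2267, 0.2630, 0.2065]
t=5: π = [0.2909, 0.2070, 0.2864, 0.2157]
t=6: π = [0.2970, 0.2158, 0.2750, 0.2121]
t=7: π = [0.2942, 0.2119, 0.2804, 0.2135]
t=8: π = [0.2955, 0.2136, 0.2779, 0.2130]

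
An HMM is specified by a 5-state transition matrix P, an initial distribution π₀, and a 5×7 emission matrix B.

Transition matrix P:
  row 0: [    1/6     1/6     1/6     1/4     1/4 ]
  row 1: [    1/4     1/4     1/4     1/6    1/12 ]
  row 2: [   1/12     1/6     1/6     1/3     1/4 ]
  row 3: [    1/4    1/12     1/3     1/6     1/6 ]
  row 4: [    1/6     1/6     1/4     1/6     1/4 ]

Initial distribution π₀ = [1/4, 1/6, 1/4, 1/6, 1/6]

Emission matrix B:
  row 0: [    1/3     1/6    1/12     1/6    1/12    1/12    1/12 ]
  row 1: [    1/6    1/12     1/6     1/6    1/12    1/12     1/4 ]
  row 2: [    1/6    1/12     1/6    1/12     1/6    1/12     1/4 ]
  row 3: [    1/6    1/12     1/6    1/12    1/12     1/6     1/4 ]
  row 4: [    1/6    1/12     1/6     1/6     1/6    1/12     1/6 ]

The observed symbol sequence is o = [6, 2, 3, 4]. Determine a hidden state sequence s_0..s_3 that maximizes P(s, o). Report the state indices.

path = [2, 3, 0, 4]

t=0: δ = [2.083e-02, 4.167e-02, 6.250e-02, 4.167e-02, 2.778e-02]  (obs o_0=6)
t=1: δ = [8.681e-04, 1.736e-03, 2.315e-03, 3.472e-03, 2.604e-03]  ψ = [1, 1, 3, 2, 2]  (obs o_1=2)
t=2: δ = [1.447e-04, 7.234e-05, 9.645e-05, 6.430e-05, 1.085e-04]  ψ = [3, 1, 3, 2, 4]  (obs o_2=3)
t=3: δ = [2.009e-06, 2.009e-06, 4.521e-06, 3.014e-06, 6.028e-06]  ψ = [0, 0, 4, 0, 0]  (obs o_3=4)
backtrack: best end state = 4; path = [2, 3, 0, 4]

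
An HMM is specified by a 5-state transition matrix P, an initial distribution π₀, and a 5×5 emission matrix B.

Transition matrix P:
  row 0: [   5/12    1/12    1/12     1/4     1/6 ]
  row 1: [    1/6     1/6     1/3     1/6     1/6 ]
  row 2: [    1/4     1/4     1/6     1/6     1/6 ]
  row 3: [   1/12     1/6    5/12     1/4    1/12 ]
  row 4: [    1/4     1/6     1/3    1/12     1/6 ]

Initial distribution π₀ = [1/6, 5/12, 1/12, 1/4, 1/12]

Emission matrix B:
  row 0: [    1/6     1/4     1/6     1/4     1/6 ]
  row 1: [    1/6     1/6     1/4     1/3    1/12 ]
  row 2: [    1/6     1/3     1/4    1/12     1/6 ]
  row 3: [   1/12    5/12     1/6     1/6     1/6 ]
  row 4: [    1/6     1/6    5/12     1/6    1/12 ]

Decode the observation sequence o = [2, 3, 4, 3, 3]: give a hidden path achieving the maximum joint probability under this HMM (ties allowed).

t=0: δ = [2.778e-02, 1.042e-01, 2.083e-02, 4.167e-02, 3.472e-02]  (obs o_0=2)
t=1: δ = [4.340e-03, 5.787e-03, 2.894e-03, 2.894e-03, 2.894e-03]  ψ = [1, 1, 1, 1, 1]  (obs o_1=3)
t=2: δ = [3.014e-04, 8.038e-05, 3.215e-04, 1.808e-04, 8.038e-05]  ψ = [0, 1, 1, 0, 1]  (obs o_2=4)
t=3: δ = [3.140e-05, 2.679e-05, 6.279e-06, 1.256e-05, 8.931e-06]  ψ = [0, 2, 3, 0, 2]  (obs o_3=3)
t=4: δ = [3.270e-06, 1.488e-06, 7.442e-07, 1.308e-06, 8.721e-07]  ψ = [0, 1, 1, 0, 0]  (obs o_4=3)
backtrack: best end state = 0; path = [1, 0, 0, 0, 0]

path = [1, 0, 0, 0, 0]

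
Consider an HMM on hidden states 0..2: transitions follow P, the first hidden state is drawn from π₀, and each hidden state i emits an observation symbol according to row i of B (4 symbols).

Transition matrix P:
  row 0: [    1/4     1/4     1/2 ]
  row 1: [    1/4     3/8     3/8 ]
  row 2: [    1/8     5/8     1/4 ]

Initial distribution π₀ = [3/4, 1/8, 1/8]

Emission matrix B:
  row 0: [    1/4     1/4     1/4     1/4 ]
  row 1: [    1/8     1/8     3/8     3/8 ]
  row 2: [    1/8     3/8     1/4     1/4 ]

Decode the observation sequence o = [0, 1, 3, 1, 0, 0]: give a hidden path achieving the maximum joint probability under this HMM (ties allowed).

path = [0, 2, 1, 2, 1, 0]

t=0: δ = [1.875e-01, 1.562e-02, 1.562e-02]  (obs o_0=0)
t=1: δ = [1.172e-02, 5.859e-03, 3.516e-02]  ψ = [0, 0, 0]  (obs o_1=1)
t=2: δ = [1.099e-03, 8.240e-03, 2.197e-03]  ψ = [2, 2, 2]  (obs o_2=3)
t=3: δ = [5.150e-04, 3.862e-04, 1.159e-03]  ψ = [1, 1, 1]  (obs o_3=1)
t=4: δ = [3.621e-05, 9.052e-05, 3.621e-05]  ψ = [2, 2, 2]  (obs o_4=0)
t=5: δ = [5.658e-06, 4.243e-06, 4.243e-06]  ψ = [1, 1, 1]  (obs o_5=0)
backtrack: best end state = 0; path = [0, 2, 1, 2, 1, 0]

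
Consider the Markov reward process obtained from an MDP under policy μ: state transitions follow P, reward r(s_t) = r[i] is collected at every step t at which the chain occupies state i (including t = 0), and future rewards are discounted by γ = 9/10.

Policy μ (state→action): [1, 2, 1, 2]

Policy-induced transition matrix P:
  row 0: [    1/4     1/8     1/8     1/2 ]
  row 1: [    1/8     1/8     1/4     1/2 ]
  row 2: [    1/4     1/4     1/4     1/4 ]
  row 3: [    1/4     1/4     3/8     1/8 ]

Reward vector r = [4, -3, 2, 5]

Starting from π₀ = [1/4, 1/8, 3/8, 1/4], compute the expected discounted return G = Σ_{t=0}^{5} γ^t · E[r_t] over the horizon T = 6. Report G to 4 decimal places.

G = 11.5123

t=0: π = [0.2500, 0.1250, 0.3750, 0.2500], E[r] = 2.6250, γ^t·E[r] = 2.625000, running G = 2.625000
t=1: π = [0.2344, 0.2031, 0.2500, 0.3125], E[r] = 2.3906, γ^t·E[r] = 2.151563, running G = 4.776563
t=2: π = [0.2246, 0.1953, 0.2598, 0.3203], E[r] = 2.4336, γ^t·E[r] = 1.971211, running G = 6.747773
t=3: π = [0.2256, 0.1975, 0.2620, 0.3149], E[r] = 2.4084, γ^t·E[r] = 1.755758, running G = 8.503531
t=4: π = [0.2253, 0.1971, 0.2612, 0.3164], E[r] = 2.4143, γ^t·E[r] = 1.584007, running G = 10.087538
t=5: π = [0.2254, 0.1972, 0.2614, 0.3161], E[r] = 2.4129, γ^t·E[r] = 1.424795, running G = 11.512333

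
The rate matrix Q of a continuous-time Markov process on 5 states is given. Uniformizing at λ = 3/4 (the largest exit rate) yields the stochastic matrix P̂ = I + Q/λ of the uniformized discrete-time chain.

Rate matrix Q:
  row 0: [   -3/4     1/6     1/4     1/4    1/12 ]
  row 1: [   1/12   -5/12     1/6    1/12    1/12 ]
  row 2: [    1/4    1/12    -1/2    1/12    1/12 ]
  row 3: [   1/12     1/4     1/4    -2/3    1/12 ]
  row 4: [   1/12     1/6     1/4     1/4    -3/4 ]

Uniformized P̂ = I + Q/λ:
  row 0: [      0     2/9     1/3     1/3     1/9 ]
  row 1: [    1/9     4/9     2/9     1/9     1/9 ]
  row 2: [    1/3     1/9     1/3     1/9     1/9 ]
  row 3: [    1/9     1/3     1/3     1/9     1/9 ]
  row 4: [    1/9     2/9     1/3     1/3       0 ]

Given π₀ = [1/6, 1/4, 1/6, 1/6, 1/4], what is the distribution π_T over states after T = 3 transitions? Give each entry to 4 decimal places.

π = [0.1600, 0.2668, 0.3030, 0.1703, 0.0998]

t=0: π = [0.1667, 0.2500, 0.1667, 0.1667, 0.2500]
t=1: π = [0.1296, 0.2778, 0.3056, 0.2037, 0.0833]
t=2: π = [0.1646, 0.2726, 0.3025, 0.1584, 0.1019]
t=3: π = [0.1600, 0.2668, 0.3030, 0.1703, 0.0998]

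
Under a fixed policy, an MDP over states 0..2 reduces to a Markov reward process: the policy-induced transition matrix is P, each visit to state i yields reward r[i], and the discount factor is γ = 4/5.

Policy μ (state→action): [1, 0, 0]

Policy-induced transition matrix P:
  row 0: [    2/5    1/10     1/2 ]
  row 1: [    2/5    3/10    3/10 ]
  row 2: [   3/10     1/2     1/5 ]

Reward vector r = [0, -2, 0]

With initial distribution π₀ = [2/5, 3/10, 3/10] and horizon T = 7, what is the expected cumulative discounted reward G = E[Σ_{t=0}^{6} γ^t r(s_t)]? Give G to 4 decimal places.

G = -2.3177

t=0: π = [0.4000, 0.3000, 0.3000], E[r] = -0.6000, γ^t·E[r] = -0.600000, running G = -0.600000
t=1: π = [0.3700, 0.2800, 0.3500], E[r] = -0.5600, γ^t·E[r] = -0.448000, running G = -1.048000
t=2: π = [0.3650, 0.2960, 0.3390], E[r] = -0.5920, γ^t·E[r] = -0.378880, running G = -1.426880
t=3: π = [0.3661, 0.2948, 0.3391], E[r] = -0.5896, γ^t·E[r] = -0.301875, running G = -1.728755
t=4: π = [0.3661, 0.2946, 0.3393], E[r] = -0.5892, γ^t·E[r] = -0.241336, running G = -1.970092
t=5: π = [0.3661, 0.2946, 0.3393], E[r] = -0.5893, γ^t·E[r] = -0.193098, running G = -2.163189
t=6: π = [0.3661, 0.2946, 0.3393], E[r] = -0.5893, γ^t·E[r] = -0.154478, running G = -2.317668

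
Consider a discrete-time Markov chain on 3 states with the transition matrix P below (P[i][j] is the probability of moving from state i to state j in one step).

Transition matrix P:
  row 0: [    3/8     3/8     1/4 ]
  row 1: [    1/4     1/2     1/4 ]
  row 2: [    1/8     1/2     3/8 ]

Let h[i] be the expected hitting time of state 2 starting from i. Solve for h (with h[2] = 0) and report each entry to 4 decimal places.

First-step conditioning: h[2] = 0; for i ≠ 2, h[i] = 1 + Σ_k P[i][k]·h[k].
  h[0] = 1 + 3/8·h[0] + 3/8·h[1]
  h[1] = 1 + 1/4·h[0] + 1/2·h[1]
Solving the 2×2 linear system over states ≠ 2 gives exactly h = [4, 4, 0] (h[2] = 0 is the target).

h = [4.0000, 4.0000, 0.0000]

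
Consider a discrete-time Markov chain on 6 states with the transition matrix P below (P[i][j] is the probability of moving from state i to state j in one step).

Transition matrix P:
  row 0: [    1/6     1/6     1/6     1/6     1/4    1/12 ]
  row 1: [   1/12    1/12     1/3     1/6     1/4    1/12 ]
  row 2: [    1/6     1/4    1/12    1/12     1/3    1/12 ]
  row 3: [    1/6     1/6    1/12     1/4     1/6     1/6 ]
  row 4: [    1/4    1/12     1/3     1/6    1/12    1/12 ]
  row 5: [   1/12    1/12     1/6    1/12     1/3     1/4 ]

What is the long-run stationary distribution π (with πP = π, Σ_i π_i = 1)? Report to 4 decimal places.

π = [0.1640, 0.1429, 0.1988, 0.1533, 0.2258, 0.1153]

Balance equations π_j = Σ_i π_i·P[i][j]:
  π_0 = 1/6·π_0 + 1/12·π_1 + 1/6·π_2 + 1/6·π_3 + 1/4·π_4 + 1/12·π_5
  π_1 = 1/6·π_0 + 1/12·π_1 + 1/4·π_2 + 1/6·π_3 + 1/12·π_4 + 1/12·π_5
  π_2 = 1/6·π_0 + 1/3·π_1 + 1/12·π_2 + 1/12·π_3 + 1/3·π_4 + 1/6·π_5
  π_3 = 1/6·π_0 + 1/6·π_1 + 1/12·π_2 + 1/4·π_3 + 1/6·π_4 + 1/12·π_5
  π_4 = 1/4·π_0 + 1/4·π_1 + 1/3·π_2 + 1/6·π_3 + 1/12·π_4 + 1/3·π_5
  normalize: π_0 + π_1 + π_2 + π_3 + π_4 + π_5 = 1
Solving the linear system gives exactly π = [20888/127395, 36409/254790, 8441/42465, 3905/25479, 3835/16986, 14692/127395].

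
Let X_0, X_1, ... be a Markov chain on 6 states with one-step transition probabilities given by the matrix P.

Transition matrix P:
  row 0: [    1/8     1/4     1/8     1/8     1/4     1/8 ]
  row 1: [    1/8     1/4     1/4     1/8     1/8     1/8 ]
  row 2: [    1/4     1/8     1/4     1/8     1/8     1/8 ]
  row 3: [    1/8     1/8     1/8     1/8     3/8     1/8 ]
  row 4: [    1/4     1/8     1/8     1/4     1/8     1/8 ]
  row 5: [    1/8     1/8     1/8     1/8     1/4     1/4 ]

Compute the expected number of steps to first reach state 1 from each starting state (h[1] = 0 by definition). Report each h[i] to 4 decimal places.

First-step conditioning: h[1] = 0; for i ≠ 1, h[i] = 1 + Σ_k P[i][k]·h[k].
  h[0] = 1 + 1/8·h[0] + 1/8·h[2] + 1/8·h[3] + 1/4·h[4] + 1/8·h[5]
  h[2] = 1 + 1/4·h[0] + 1/4·h[2] + 1/8·h[3] + 1/8·h[4] + 1/8·h[5]
  h[3] = 1 + 1/8·h[0] + 1/8·h[2] + 1/8·h[3] + 3/8·h[4] + 1/8·h[5]
  h[4] = 1 + 1/4·h[0] + 1/8·h[2] + 1/4·h[3] + 1/8·h[4] + 1/8·h[5]
  h[5] = 1 + 1/8·h[0] + 1/8·h[2] + 1/8·h[3] + 1/4·h[4] + 1/4·h[5]
Solving the 5×5 linear system over states ≠ 1 gives exactly h = [568/95, 0, 4472/665, 648/95, 128/19, 4544/665] (h[1] = 0 is the target).

h = [5.9789, 0.0000, 6.7248, 6.8211, 6.7368, 6.8331]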